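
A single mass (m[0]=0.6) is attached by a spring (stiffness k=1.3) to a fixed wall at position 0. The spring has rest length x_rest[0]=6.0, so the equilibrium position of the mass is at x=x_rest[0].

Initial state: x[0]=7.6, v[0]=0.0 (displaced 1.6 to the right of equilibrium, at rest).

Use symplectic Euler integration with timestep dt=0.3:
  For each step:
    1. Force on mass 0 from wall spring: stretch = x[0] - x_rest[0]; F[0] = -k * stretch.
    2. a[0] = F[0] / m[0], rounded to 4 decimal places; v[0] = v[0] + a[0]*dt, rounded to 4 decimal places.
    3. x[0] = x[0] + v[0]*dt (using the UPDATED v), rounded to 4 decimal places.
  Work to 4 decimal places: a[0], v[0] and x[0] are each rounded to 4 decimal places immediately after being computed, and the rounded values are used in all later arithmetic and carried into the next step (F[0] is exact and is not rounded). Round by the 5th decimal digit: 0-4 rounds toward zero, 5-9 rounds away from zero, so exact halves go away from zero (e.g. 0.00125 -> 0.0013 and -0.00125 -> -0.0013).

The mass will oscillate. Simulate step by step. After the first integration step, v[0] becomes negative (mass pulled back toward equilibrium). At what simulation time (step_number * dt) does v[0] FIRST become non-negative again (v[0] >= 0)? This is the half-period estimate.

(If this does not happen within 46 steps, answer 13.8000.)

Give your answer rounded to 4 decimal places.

Answer: 2.4000

Derivation:
Step 0: x=[7.6000] v=[0.0000]
Step 1: x=[7.2880] v=[-1.0400]
Step 2: x=[6.7248] v=[-1.8772]
Step 3: x=[6.0203] v=[-2.3483]
Step 4: x=[5.3119] v=[-2.3615]
Step 5: x=[4.7376] v=[-1.9142]
Step 6: x=[4.4095] v=[-1.0936]
Step 7: x=[4.3916] v=[-0.0598]
Step 8: x=[4.6873] v=[0.9857]
First v>=0 after going negative at step 8, time=2.4000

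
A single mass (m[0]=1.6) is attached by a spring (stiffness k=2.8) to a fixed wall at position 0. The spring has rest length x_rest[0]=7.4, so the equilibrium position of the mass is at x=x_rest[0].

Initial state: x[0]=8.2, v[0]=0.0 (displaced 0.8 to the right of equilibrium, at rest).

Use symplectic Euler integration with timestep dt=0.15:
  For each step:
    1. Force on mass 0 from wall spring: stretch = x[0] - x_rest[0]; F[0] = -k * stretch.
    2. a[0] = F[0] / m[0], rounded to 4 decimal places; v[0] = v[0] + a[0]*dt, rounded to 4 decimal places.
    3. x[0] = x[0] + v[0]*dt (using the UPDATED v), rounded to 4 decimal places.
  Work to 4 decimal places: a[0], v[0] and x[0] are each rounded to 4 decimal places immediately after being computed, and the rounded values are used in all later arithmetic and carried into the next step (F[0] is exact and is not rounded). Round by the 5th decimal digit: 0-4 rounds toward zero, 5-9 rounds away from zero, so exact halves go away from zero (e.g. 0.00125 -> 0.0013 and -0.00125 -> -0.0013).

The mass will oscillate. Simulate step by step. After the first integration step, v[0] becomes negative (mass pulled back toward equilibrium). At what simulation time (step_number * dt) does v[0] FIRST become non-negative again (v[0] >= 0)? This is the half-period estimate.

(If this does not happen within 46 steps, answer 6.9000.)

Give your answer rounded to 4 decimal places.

Answer: 2.4000

Derivation:
Step 0: x=[8.2000] v=[0.0000]
Step 1: x=[8.1685] v=[-0.2100]
Step 2: x=[8.1067] v=[-0.4117]
Step 3: x=[8.0171] v=[-0.5972]
Step 4: x=[7.9032] v=[-0.7592]
Step 5: x=[7.7695] v=[-0.8913]
Step 6: x=[7.6213] v=[-0.9883]
Step 7: x=[7.4643] v=[-1.0464]
Step 8: x=[7.3048] v=[-1.0633]
Step 9: x=[7.1491] v=[-1.0383]
Step 10: x=[7.0032] v=[-0.9724]
Step 11: x=[6.8730] v=[-0.8682]
Step 12: x=[6.7635] v=[-0.7299]
Step 13: x=[6.6791] v=[-0.5628]
Step 14: x=[6.6231] v=[-0.3736]
Step 15: x=[6.5976] v=[-0.1697]
Step 16: x=[6.6037] v=[0.0409]
First v>=0 after going negative at step 16, time=2.4000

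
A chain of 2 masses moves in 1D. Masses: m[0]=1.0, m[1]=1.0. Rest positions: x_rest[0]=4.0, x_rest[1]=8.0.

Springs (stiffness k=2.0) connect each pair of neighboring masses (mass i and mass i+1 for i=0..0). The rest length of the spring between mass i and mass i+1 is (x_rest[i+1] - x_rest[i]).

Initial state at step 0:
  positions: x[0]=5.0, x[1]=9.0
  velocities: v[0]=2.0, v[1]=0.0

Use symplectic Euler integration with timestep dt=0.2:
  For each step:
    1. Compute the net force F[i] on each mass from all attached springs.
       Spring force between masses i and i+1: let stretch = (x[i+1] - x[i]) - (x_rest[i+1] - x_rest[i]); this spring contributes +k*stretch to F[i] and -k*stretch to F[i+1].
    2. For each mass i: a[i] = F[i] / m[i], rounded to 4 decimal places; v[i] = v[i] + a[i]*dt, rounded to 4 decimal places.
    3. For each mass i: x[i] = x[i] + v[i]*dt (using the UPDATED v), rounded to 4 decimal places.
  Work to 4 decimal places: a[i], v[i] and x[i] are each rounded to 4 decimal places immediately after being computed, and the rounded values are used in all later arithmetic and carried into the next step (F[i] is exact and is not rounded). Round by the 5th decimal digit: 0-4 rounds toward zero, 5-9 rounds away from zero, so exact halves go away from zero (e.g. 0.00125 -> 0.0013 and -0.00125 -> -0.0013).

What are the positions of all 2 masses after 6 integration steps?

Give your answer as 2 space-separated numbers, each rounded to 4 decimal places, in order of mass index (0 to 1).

Step 0: x=[5.0000 9.0000] v=[2.0000 0.0000]
Step 1: x=[5.4000 9.0000] v=[2.0000 0.0000]
Step 2: x=[5.7680 9.0320] v=[1.8400 0.1600]
Step 3: x=[6.0771 9.1229] v=[1.5456 0.4544]
Step 4: x=[6.3099 9.2901] v=[1.1639 0.8361]
Step 5: x=[6.4611 9.5389] v=[0.7560 1.2440]
Step 6: x=[6.5385 9.8615] v=[0.3871 1.6129]

Answer: 6.5385 9.8615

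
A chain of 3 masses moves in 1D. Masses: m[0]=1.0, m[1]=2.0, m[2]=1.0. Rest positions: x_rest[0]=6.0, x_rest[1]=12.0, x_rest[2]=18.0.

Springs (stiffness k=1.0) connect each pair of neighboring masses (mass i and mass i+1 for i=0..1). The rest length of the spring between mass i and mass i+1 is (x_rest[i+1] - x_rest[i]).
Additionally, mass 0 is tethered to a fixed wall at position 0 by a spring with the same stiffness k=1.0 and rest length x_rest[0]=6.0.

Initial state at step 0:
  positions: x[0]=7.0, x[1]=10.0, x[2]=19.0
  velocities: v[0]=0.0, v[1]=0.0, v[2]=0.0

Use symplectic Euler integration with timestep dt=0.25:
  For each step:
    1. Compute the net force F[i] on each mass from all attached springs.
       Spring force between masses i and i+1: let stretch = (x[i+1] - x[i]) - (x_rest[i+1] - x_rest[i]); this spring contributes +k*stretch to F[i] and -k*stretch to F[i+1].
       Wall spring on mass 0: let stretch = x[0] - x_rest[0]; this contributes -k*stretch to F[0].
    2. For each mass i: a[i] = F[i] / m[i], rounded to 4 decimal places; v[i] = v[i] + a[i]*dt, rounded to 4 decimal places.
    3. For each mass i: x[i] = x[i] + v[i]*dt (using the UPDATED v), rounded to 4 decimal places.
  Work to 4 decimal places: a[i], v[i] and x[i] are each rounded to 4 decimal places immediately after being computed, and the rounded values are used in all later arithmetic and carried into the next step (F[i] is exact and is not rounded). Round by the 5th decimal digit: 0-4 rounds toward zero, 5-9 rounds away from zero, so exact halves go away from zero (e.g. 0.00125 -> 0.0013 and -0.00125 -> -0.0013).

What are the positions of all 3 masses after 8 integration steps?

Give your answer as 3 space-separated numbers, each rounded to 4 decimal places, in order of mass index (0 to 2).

Answer: 4.3062 12.8640 15.9532

Derivation:
Step 0: x=[7.0000 10.0000 19.0000] v=[0.0000 0.0000 0.0000]
Step 1: x=[6.7500 10.1875 18.8125] v=[-1.0000 0.7500 -0.7500]
Step 2: x=[6.2930 10.5371 18.4609] v=[-1.8281 1.3985 -1.4063]
Step 3: x=[5.7079 11.0017 17.9891] v=[-2.3403 1.8585 -1.8873]
Step 4: x=[5.0970 11.5193 17.4556] v=[-2.4438 2.0702 -2.1342]
Step 5: x=[4.5689 12.0217 16.9260] v=[-2.1125 2.0095 -2.1183]
Step 6: x=[4.2210 12.4444 16.4649] v=[-1.3915 1.6909 -1.8444]
Step 7: x=[4.1233 12.7358 16.1275] v=[-0.3909 1.1655 -1.3495]
Step 8: x=[4.3062 12.8640 15.9532] v=[0.7314 0.5129 -0.6974]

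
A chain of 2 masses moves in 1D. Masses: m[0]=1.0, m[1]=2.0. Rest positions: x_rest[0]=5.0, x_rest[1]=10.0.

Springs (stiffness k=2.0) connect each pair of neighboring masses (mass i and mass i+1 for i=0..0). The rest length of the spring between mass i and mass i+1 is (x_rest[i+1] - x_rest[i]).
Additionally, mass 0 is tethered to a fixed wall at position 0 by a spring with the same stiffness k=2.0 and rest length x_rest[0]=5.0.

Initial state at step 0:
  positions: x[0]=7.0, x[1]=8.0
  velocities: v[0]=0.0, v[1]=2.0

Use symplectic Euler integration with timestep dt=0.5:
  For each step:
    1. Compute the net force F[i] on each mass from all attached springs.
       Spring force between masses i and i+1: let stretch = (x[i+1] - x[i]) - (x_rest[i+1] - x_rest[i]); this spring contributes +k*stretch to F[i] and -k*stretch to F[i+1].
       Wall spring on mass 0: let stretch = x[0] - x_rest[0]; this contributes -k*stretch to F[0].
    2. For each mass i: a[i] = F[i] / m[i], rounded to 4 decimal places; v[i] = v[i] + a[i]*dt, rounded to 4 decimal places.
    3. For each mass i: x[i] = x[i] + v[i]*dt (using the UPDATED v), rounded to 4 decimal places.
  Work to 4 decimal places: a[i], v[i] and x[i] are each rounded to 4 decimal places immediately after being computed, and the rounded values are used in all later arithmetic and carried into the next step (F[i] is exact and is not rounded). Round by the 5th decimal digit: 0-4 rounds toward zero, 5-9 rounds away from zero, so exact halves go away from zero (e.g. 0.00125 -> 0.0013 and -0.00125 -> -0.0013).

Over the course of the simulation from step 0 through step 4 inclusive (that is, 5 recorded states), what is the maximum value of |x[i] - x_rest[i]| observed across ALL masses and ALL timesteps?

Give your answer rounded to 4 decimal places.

Answer: 3.0313

Derivation:
Step 0: x=[7.0000 8.0000] v=[0.0000 2.0000]
Step 1: x=[4.0000 10.0000] v=[-6.0000 4.0000]
Step 2: x=[2.0000 11.7500] v=[-4.0000 3.5000]
Step 3: x=[3.8750 12.3125] v=[3.7500 1.1250]
Step 4: x=[8.0313 12.0156] v=[8.3125 -0.5938]
Max displacement = 3.0313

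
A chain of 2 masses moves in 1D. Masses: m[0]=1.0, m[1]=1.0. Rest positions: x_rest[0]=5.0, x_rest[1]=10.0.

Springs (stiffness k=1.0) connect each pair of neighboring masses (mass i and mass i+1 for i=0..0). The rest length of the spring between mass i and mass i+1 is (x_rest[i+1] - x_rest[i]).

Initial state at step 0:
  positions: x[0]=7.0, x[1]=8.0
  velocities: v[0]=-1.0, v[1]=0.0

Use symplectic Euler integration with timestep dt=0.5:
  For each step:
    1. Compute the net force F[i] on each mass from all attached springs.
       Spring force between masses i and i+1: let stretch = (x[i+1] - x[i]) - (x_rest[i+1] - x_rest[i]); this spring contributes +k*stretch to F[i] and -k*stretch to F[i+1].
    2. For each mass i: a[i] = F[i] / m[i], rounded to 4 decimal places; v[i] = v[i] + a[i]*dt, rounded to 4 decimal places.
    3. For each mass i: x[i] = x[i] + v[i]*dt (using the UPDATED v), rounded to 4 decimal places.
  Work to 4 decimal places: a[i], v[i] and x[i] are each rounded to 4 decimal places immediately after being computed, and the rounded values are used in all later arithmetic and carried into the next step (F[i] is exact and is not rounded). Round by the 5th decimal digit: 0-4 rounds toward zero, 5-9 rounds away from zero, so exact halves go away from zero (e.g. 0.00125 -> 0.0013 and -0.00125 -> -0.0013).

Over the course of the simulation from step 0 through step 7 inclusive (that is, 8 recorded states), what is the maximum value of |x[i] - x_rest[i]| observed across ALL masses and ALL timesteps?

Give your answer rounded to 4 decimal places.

Answer: 3.4960

Derivation:
Step 0: x=[7.0000 8.0000] v=[-1.0000 0.0000]
Step 1: x=[5.5000 9.0000] v=[-3.0000 2.0000]
Step 2: x=[3.6250 10.3750] v=[-3.7500 2.7500]
Step 3: x=[2.1875 11.3125] v=[-2.8750 1.8750]
Step 4: x=[1.7813 11.2188] v=[-0.8125 -0.1875]
Step 5: x=[2.4845 10.0157] v=[1.4063 -2.4063]
Step 6: x=[3.8205 8.1798] v=[2.6719 -3.6719]
Step 7: x=[4.9963 6.5040] v=[2.3516 -3.3516]
Max displacement = 3.4960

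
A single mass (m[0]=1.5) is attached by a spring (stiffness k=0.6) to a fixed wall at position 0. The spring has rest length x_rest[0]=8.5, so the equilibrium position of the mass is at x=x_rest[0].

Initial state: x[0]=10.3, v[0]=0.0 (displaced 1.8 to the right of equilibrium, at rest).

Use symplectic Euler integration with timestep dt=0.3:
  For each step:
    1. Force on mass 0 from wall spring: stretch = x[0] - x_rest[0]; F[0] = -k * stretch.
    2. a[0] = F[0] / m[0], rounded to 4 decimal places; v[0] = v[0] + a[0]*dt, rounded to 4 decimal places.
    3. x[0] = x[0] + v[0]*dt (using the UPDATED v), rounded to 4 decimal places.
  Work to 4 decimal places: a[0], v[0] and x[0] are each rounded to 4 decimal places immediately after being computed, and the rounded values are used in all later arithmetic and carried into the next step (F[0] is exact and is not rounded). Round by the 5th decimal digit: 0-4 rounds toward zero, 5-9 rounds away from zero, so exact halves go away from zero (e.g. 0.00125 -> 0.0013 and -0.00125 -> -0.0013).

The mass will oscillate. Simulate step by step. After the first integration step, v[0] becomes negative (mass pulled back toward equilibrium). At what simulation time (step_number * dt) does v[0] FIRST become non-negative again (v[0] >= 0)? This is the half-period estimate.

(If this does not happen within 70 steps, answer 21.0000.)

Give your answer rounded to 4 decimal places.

Answer: 5.1000

Derivation:
Step 0: x=[10.3000] v=[0.0000]
Step 1: x=[10.2352] v=[-0.2160]
Step 2: x=[10.1079] v=[-0.4242]
Step 3: x=[9.9227] v=[-0.6172]
Step 4: x=[9.6863] v=[-0.7879]
Step 5: x=[9.4072] v=[-0.9303]
Step 6: x=[9.0954] v=[-1.0392]
Step 7: x=[8.7622] v=[-1.1107]
Step 8: x=[8.4195] v=[-1.1422]
Step 9: x=[8.0798] v=[-1.1325]
Step 10: x=[7.7552] v=[-1.0821]
Step 11: x=[7.4574] v=[-0.9927]
Step 12: x=[7.1971] v=[-0.8676]
Step 13: x=[6.9837] v=[-0.7112]
Step 14: x=[6.8249] v=[-0.5293]
Step 15: x=[6.7264] v=[-0.3283]
Step 16: x=[6.6918] v=[-0.1155]
Step 17: x=[6.7223] v=[0.1015]
First v>=0 after going negative at step 17, time=5.1000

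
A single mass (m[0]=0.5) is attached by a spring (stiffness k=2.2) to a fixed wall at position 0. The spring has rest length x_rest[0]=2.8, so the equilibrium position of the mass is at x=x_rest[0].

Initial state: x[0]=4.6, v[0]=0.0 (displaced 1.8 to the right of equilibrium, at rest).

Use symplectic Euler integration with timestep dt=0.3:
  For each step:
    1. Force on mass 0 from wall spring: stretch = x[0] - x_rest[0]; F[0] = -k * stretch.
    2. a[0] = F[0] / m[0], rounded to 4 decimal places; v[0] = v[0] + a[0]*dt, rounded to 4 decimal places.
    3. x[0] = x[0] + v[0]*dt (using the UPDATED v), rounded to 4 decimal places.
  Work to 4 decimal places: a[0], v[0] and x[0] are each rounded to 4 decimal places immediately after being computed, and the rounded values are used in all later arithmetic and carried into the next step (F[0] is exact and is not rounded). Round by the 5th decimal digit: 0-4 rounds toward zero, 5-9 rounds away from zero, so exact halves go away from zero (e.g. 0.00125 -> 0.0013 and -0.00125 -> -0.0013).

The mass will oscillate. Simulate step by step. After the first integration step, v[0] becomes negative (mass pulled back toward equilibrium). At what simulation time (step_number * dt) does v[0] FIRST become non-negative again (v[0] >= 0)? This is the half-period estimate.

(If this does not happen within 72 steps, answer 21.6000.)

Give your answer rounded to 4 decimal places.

Step 0: x=[4.6000] v=[0.0000]
Step 1: x=[3.8872] v=[-2.3760]
Step 2: x=[2.7439] v=[-3.8111]
Step 3: x=[1.6228] v=[-3.7371]
Step 4: x=[0.9678] v=[-2.1832]
Step 5: x=[1.0384] v=[0.2353]
First v>=0 after going negative at step 5, time=1.5000

Answer: 1.5000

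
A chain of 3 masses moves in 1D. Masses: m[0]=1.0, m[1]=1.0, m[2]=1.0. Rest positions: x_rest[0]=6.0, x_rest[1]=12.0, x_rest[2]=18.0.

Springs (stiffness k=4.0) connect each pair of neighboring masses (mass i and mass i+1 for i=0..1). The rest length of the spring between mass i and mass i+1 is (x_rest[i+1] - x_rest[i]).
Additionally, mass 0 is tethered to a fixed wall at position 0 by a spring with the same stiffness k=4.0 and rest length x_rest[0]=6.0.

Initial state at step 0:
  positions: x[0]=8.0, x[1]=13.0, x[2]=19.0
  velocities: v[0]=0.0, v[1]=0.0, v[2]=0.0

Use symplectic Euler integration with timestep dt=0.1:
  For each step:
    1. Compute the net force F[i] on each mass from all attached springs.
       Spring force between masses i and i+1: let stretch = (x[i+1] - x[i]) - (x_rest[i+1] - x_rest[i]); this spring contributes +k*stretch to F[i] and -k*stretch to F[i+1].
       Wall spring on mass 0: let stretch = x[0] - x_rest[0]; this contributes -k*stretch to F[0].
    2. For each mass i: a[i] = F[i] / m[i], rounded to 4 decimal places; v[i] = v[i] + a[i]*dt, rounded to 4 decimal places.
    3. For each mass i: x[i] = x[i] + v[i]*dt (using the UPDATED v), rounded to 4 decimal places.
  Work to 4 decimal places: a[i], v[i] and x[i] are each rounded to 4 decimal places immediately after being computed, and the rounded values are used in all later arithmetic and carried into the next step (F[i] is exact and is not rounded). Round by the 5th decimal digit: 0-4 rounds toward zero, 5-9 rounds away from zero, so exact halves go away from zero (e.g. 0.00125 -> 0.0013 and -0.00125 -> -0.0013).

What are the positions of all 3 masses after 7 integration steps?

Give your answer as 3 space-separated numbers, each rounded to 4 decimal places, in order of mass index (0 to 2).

Answer: 5.8184 13.3296 19.1305

Derivation:
Step 0: x=[8.0000 13.0000 19.0000] v=[0.0000 0.0000 0.0000]
Step 1: x=[7.8800 13.0400 19.0000] v=[-1.2000 0.4000 0.0000]
Step 2: x=[7.6512 13.1120 19.0016] v=[-2.2880 0.7200 0.0160]
Step 3: x=[7.3348 13.2012 19.0076] v=[-3.1642 0.8915 0.0602]
Step 4: x=[6.9596 13.2880 19.0214] v=[-3.7516 0.8675 0.1376]
Step 5: x=[6.5592 13.3510 19.0458] v=[-4.0041 0.6295 0.2442]
Step 6: x=[6.1681 13.3701 19.0824] v=[-3.9111 0.1907 0.3663]
Step 7: x=[5.8184 13.3296 19.1305] v=[-3.4975 -0.4052 0.4814]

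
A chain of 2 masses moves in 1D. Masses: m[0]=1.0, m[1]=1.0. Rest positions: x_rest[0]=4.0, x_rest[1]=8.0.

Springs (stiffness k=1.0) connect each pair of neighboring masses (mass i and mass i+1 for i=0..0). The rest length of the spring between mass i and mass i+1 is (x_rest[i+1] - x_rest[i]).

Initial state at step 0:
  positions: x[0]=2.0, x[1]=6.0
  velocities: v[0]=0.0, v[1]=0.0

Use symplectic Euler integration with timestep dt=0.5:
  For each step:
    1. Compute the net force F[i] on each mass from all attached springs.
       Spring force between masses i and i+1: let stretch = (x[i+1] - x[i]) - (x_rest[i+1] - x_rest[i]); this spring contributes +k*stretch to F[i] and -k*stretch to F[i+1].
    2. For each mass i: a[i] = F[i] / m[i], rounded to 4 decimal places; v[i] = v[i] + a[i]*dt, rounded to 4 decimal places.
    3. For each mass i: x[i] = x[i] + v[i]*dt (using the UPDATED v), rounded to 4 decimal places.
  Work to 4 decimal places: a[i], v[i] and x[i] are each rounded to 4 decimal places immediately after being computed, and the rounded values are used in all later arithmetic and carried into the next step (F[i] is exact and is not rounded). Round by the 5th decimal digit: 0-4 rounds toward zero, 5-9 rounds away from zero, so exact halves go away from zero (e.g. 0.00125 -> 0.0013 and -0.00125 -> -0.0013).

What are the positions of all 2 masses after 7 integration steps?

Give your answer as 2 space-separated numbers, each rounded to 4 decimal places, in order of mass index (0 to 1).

Step 0: x=[2.0000 6.0000] v=[0.0000 0.0000]
Step 1: x=[2.0000 6.0000] v=[0.0000 0.0000]
Step 2: x=[2.0000 6.0000] v=[0.0000 0.0000]
Step 3: x=[2.0000 6.0000] v=[0.0000 0.0000]
Step 4: x=[2.0000 6.0000] v=[0.0000 0.0000]
Step 5: x=[2.0000 6.0000] v=[0.0000 0.0000]
Step 6: x=[2.0000 6.0000] v=[0.0000 0.0000]
Step 7: x=[2.0000 6.0000] v=[0.0000 0.0000]

Answer: 2.0000 6.0000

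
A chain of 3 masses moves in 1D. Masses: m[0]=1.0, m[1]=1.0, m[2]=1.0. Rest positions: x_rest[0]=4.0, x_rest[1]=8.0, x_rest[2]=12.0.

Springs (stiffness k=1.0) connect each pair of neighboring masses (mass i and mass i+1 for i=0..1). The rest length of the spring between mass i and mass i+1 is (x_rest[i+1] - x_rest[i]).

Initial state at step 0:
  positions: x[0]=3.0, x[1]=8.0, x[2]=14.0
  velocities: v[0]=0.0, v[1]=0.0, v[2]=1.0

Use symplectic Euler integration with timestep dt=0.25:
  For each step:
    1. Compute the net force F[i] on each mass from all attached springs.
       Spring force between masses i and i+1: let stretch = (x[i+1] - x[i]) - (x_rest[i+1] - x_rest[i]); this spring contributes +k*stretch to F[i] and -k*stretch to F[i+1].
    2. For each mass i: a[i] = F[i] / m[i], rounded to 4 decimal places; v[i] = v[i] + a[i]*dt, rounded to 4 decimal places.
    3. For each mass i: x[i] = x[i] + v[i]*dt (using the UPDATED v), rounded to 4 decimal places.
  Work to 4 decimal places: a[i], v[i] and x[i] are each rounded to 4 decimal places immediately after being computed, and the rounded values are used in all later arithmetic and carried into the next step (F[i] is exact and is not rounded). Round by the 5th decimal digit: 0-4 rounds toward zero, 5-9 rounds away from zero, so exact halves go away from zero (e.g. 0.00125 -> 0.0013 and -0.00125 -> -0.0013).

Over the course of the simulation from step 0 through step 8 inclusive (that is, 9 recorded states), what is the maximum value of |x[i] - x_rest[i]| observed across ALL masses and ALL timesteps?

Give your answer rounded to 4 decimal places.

Answer: 2.1250

Derivation:
Step 0: x=[3.0000 8.0000 14.0000] v=[0.0000 0.0000 1.0000]
Step 1: x=[3.0625 8.0625 14.1250] v=[0.2500 0.2500 0.5000]
Step 2: x=[3.1875 8.1914 14.1211] v=[0.5000 0.5156 -0.0156]
Step 3: x=[3.3753 8.3782 13.9966] v=[0.7510 0.7471 -0.4980]
Step 4: x=[3.6257 8.6035 13.7710] v=[1.0017 0.9010 -0.9026]
Step 5: x=[3.9373 8.8406 13.4724] v=[1.2462 0.9484 -1.1945]
Step 6: x=[4.3053 9.0607 13.1343] v=[1.4720 0.8805 -1.3525]
Step 7: x=[4.7205 9.2382 12.7916] v=[1.6609 0.7101 -1.3709]
Step 8: x=[5.1681 9.3555 12.4768] v=[1.7903 0.4690 -1.2593]
Max displacement = 2.1250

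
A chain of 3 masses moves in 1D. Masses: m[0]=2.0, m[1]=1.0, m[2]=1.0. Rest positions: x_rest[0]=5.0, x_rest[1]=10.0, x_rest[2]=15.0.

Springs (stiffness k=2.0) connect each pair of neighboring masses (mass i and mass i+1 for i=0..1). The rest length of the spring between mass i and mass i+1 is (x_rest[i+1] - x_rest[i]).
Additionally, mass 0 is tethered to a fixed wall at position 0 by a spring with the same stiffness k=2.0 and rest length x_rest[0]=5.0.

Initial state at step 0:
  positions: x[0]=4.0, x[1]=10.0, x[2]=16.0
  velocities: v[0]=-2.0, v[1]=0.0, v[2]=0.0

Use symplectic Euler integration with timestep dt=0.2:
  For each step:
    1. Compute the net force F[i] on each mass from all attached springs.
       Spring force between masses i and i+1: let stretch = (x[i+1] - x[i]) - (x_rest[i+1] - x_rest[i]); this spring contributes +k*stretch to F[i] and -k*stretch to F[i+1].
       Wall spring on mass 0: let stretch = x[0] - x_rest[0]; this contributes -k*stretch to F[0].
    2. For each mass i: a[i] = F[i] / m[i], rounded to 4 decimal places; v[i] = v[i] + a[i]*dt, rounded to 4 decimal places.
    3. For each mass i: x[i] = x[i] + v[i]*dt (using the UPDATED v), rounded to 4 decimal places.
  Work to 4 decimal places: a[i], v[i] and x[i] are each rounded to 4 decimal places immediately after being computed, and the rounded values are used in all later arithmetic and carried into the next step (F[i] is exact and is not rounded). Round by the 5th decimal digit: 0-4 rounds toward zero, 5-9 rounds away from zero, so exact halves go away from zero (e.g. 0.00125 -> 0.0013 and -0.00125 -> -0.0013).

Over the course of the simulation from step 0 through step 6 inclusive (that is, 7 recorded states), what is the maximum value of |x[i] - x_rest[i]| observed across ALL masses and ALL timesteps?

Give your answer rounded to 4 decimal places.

Answer: 1.6273

Derivation:
Step 0: x=[4.0000 10.0000 16.0000] v=[-2.0000 0.0000 0.0000]
Step 1: x=[3.6800 10.0000 15.9200] v=[-1.6000 0.0000 -0.4000]
Step 2: x=[3.4656 9.9680 15.7664] v=[-1.0720 -0.1600 -0.7680]
Step 3: x=[3.3727 9.8797 15.5489] v=[-0.4646 -0.4416 -1.0874]
Step 4: x=[3.4052 9.7244 15.2779] v=[0.1623 -0.7767 -1.3551]
Step 5: x=[3.5542 9.5078 14.9626] v=[0.7451 -1.0830 -1.5765]
Step 6: x=[3.7992 9.2513 14.6109] v=[1.2250 -1.2825 -1.7584]
Max displacement = 1.6273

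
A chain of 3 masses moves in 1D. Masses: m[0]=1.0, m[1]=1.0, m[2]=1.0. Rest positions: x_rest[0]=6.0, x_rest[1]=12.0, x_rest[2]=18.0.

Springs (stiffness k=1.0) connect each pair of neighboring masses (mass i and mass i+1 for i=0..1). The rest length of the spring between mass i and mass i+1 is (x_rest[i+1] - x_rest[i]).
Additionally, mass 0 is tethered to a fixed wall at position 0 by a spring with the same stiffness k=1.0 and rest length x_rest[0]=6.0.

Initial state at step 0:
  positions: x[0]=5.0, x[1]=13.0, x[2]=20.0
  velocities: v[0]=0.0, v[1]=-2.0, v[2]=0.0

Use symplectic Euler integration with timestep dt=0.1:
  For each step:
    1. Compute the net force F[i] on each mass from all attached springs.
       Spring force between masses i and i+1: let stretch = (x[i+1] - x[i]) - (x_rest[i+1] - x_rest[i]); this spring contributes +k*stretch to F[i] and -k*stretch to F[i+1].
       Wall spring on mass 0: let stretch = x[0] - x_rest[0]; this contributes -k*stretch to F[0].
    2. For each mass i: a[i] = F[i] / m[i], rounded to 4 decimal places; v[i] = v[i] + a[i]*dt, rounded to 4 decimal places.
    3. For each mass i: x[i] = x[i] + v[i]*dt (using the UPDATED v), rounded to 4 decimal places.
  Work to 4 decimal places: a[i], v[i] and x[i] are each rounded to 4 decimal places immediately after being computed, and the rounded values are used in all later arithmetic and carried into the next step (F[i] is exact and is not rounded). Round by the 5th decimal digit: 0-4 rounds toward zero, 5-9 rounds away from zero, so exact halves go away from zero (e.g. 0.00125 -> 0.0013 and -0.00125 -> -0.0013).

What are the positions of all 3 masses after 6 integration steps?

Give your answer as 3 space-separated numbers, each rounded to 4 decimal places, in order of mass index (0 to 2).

Step 0: x=[5.0000 13.0000 20.0000] v=[0.0000 -2.0000 0.0000]
Step 1: x=[5.0300 12.7900 19.9900] v=[0.3000 -2.1000 -0.1000]
Step 2: x=[5.0873 12.5744 19.9680] v=[0.5730 -2.1560 -0.2200]
Step 3: x=[5.1686 12.3579 19.9321] v=[0.8130 -2.1654 -0.3594]
Step 4: x=[5.2701 12.1452 19.8804] v=[1.0151 -2.1269 -0.5168]
Step 5: x=[5.3877 11.9411 19.8114] v=[1.1756 -2.0409 -0.6903]
Step 6: x=[5.5169 11.7502 19.7237] v=[1.2922 -1.9092 -0.8773]

Answer: 5.5169 11.7502 19.7237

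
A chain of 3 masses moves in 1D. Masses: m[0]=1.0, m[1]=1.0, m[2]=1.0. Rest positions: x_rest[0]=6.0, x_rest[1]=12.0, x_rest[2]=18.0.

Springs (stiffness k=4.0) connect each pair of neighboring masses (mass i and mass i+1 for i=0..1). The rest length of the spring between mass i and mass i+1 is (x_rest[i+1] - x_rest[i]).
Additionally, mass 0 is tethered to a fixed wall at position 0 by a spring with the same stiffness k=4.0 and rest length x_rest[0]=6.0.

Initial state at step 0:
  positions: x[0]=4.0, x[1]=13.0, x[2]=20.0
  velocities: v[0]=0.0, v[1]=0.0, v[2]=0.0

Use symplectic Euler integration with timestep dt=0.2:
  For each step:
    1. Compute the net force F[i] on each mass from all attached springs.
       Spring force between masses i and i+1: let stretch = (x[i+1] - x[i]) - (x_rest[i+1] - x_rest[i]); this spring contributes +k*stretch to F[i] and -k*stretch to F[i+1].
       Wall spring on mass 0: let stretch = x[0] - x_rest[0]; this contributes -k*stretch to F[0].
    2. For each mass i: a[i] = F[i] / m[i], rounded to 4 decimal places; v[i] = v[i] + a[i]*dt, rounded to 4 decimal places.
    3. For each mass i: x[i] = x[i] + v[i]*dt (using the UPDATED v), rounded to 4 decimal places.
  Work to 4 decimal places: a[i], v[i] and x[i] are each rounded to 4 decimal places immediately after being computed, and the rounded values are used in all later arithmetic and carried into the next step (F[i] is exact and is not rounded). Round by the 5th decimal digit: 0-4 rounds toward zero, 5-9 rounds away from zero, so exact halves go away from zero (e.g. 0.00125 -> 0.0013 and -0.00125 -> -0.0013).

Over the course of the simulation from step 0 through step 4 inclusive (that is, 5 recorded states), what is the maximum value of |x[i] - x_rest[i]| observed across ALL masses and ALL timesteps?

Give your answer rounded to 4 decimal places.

Answer: 2.2486

Derivation:
Step 0: x=[4.0000 13.0000 20.0000] v=[0.0000 0.0000 0.0000]
Step 1: x=[4.8000 12.6800 19.8400] v=[4.0000 -1.6000 -0.8000]
Step 2: x=[6.0928 12.2448 19.4944] v=[6.4640 -2.1760 -1.7280]
Step 3: x=[7.3951 11.9852 18.9489] v=[6.5114 -1.2979 -2.7277]
Step 4: x=[8.2486 12.1054 18.2492] v=[4.2674 0.6010 -3.4987]
Max displacement = 2.2486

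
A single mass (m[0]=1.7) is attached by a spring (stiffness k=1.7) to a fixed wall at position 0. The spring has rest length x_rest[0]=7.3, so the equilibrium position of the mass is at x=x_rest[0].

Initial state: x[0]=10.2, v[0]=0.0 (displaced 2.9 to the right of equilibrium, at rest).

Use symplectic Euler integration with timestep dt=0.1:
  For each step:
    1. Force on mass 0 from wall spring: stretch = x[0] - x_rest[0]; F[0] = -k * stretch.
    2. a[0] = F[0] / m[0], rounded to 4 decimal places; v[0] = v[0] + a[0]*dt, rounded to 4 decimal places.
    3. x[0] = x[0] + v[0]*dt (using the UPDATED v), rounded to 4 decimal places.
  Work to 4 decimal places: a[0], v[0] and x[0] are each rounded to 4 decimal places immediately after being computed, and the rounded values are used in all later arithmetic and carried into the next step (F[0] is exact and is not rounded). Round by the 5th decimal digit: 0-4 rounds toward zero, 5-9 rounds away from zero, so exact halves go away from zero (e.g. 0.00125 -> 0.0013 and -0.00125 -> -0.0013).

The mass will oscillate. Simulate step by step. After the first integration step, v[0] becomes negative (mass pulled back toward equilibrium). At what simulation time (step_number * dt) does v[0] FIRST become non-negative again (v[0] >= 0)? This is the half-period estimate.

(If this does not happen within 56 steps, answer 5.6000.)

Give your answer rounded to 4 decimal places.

Answer: 3.2000

Derivation:
Step 0: x=[10.2000] v=[0.0000]
Step 1: x=[10.1710] v=[-0.2900]
Step 2: x=[10.1133] v=[-0.5771]
Step 3: x=[10.0275] v=[-0.8584]
Step 4: x=[9.9144] v=[-1.1312]
Step 5: x=[9.7751] v=[-1.3926]
Step 6: x=[9.6111] v=[-1.6401]
Step 7: x=[9.4240] v=[-1.8712]
Step 8: x=[9.2156] v=[-2.0836]
Step 9: x=[8.9881] v=[-2.2752]
Step 10: x=[8.7437] v=[-2.4440]
Step 11: x=[8.4849] v=[-2.5884]
Step 12: x=[8.2142] v=[-2.7069]
Step 13: x=[7.9344] v=[-2.7983]
Step 14: x=[7.6482] v=[-2.8617]
Step 15: x=[7.3586] v=[-2.8965]
Step 16: x=[7.0684] v=[-2.9024]
Step 17: x=[6.7805] v=[-2.8792]
Step 18: x=[6.4978] v=[-2.8273]
Step 19: x=[6.2231] v=[-2.7471]
Step 20: x=[5.9592] v=[-2.6394]
Step 21: x=[5.7087] v=[-2.5053]
Step 22: x=[5.4741] v=[-2.3462]
Step 23: x=[5.2577] v=[-2.1636]
Step 24: x=[5.0618] v=[-1.9594]
Step 25: x=[4.8882] v=[-1.7356]
Step 26: x=[4.7388] v=[-1.4944]
Step 27: x=[4.6150] v=[-1.2383]
Step 28: x=[4.5180] v=[-0.9698]
Step 29: x=[4.4488] v=[-0.6916]
Step 30: x=[4.4082] v=[-0.4065]
Step 31: x=[4.3965] v=[-0.1173]
Step 32: x=[4.4138] v=[0.1731]
First v>=0 after going negative at step 32, time=3.2000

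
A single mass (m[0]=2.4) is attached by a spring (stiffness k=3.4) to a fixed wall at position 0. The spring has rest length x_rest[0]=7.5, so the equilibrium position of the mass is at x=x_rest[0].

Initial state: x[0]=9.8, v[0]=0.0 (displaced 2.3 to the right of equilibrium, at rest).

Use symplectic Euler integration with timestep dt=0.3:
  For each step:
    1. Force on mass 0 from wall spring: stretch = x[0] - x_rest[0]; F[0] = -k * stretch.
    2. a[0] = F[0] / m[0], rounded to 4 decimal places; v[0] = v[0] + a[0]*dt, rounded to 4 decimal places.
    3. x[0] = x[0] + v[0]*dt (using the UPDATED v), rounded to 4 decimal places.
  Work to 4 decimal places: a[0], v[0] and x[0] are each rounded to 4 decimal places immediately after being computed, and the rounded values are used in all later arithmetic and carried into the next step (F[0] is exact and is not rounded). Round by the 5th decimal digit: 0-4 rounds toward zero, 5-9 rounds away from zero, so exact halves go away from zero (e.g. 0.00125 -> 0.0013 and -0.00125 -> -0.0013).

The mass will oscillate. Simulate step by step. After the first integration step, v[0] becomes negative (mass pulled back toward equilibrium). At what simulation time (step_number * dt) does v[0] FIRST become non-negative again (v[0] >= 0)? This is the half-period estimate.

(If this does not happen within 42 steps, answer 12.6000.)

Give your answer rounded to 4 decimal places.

Answer: 2.7000

Derivation:
Step 0: x=[9.8000] v=[0.0000]
Step 1: x=[9.5068] v=[-0.9775]
Step 2: x=[8.9577] v=[-1.8304]
Step 3: x=[8.2227] v=[-2.4499]
Step 4: x=[7.3956] v=[-2.7570]
Step 5: x=[6.5818] v=[-2.7126]
Step 6: x=[5.8851] v=[-2.3224]
Step 7: x=[5.3943] v=[-1.6361]
Step 8: x=[5.1719] v=[-0.7412]
Step 9: x=[5.2464] v=[0.2482]
First v>=0 after going negative at step 9, time=2.7000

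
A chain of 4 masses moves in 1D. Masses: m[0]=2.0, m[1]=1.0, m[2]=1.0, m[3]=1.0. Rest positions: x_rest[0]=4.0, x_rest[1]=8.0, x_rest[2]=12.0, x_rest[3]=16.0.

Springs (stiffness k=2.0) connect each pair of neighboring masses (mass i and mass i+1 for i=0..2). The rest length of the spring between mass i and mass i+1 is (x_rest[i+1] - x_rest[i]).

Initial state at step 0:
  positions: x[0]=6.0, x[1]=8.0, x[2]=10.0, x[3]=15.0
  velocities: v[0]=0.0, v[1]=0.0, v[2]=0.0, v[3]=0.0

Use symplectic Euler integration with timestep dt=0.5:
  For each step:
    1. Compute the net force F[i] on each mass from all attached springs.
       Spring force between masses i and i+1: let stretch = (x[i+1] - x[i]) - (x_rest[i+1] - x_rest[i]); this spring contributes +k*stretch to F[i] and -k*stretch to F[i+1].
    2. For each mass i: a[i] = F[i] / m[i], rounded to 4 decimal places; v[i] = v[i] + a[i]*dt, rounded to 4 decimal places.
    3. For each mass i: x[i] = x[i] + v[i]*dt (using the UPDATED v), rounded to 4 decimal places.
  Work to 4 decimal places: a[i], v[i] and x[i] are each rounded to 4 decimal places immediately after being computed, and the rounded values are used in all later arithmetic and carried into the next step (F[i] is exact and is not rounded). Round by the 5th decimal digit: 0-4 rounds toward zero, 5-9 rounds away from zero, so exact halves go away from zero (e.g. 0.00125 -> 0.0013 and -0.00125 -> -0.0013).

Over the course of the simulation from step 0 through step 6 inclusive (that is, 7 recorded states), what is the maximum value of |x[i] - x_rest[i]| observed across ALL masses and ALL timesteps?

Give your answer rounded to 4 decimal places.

Step 0: x=[6.0000 8.0000 10.0000 15.0000] v=[0.0000 0.0000 0.0000 0.0000]
Step 1: x=[5.5000 8.0000 11.5000 14.5000] v=[-1.0000 0.0000 3.0000 -1.0000]
Step 2: x=[4.6250 8.5000 12.7500 14.5000] v=[-1.7500 1.0000 2.5000 0.0000]
Step 3: x=[3.7188 9.1875 12.7500 15.6250] v=[-1.8125 1.3750 0.0000 2.2500]
Step 4: x=[3.1797 8.9219 12.4063 17.3125] v=[-1.0782 -0.5312 -0.6875 3.3750]
Step 5: x=[3.0762 7.5274 12.7735 18.5469] v=[-0.2071 -2.7890 0.7343 2.4688]
Step 6: x=[3.0855 6.5304 13.4043 18.8946] v=[0.0185 -1.9941 1.2616 0.6954]
Max displacement = 2.8946

Answer: 2.8946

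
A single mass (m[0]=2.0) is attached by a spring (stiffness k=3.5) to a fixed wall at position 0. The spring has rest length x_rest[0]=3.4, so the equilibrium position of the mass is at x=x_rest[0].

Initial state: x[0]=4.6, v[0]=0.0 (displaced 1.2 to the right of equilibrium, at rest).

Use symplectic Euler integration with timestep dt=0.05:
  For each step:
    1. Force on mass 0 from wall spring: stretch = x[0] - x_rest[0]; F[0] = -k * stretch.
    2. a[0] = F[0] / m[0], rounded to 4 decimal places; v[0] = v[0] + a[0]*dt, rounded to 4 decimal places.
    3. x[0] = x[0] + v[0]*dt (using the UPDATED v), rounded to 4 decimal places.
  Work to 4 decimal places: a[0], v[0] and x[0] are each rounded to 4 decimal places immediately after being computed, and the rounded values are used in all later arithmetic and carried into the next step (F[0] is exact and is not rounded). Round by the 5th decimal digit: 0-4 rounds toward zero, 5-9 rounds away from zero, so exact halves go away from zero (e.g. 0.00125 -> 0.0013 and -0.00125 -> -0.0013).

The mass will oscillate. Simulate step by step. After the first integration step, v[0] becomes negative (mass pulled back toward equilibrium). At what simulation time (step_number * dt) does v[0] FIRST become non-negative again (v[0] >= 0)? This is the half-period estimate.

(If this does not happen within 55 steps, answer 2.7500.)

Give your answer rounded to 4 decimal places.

Step 0: x=[4.6000] v=[0.0000]
Step 1: x=[4.5948] v=[-0.1050]
Step 2: x=[4.5843] v=[-0.2095]
Step 3: x=[4.5686] v=[-0.3131]
Step 4: x=[4.5478] v=[-0.4154]
Step 5: x=[4.5220] v=[-0.5158]
Step 6: x=[4.4913] v=[-0.6140]
Step 7: x=[4.4558] v=[-0.7095]
Step 8: x=[4.4157] v=[-0.8019]
Step 9: x=[4.3712] v=[-0.8908]
Step 10: x=[4.3224] v=[-0.9758]
Step 11: x=[4.2696] v=[-1.0565]
Step 12: x=[4.2130] v=[-1.1326]
Step 13: x=[4.1528] v=[-1.2037]
Step 14: x=[4.0893] v=[-1.2696]
Step 15: x=[4.0228] v=[-1.3299]
Step 16: x=[3.9536] v=[-1.3844]
Step 17: x=[3.8820] v=[-1.4328]
Step 18: x=[3.8083] v=[-1.4750]
Step 19: x=[3.7328] v=[-1.5107]
Step 20: x=[3.6558] v=[-1.5398]
Step 21: x=[3.5777] v=[-1.5622]
Step 22: x=[3.4988] v=[-1.5778]
Step 23: x=[3.4195] v=[-1.5864]
Step 24: x=[3.3401] v=[-1.5881]
Step 25: x=[3.2610] v=[-1.5829]
Step 26: x=[3.1825] v=[-1.5707]
Step 27: x=[3.1049] v=[-1.5517]
Step 28: x=[3.0286] v=[-1.5259]
Step 29: x=[2.9539] v=[-1.4934]
Step 30: x=[2.8812] v=[-1.4544]
Step 31: x=[2.8108] v=[-1.4090]
Step 32: x=[2.7429] v=[-1.3574]
Step 33: x=[2.6779] v=[-1.2999]
Step 34: x=[2.6161] v=[-1.2367]
Step 35: x=[2.5577] v=[-1.1681]
Step 36: x=[2.5030] v=[-1.0944]
Step 37: x=[2.4522] v=[-1.0159]
Step 38: x=[2.4056] v=[-0.9330]
Step 39: x=[2.3633] v=[-0.8460]
Step 40: x=[2.3255] v=[-0.7553]
Step 41: x=[2.2924] v=[-0.6613]
Step 42: x=[2.2642] v=[-0.5644]
Step 43: x=[2.2410] v=[-0.4650]
Step 44: x=[2.2228] v=[-0.3636]
Step 45: x=[2.2098] v=[-0.2606]
Step 46: x=[2.2020] v=[-0.1565]
Step 47: x=[2.1994] v=[-0.0517]
Step 48: x=[2.2021] v=[0.0534]
First v>=0 after going negative at step 48, time=2.4000

Answer: 2.4000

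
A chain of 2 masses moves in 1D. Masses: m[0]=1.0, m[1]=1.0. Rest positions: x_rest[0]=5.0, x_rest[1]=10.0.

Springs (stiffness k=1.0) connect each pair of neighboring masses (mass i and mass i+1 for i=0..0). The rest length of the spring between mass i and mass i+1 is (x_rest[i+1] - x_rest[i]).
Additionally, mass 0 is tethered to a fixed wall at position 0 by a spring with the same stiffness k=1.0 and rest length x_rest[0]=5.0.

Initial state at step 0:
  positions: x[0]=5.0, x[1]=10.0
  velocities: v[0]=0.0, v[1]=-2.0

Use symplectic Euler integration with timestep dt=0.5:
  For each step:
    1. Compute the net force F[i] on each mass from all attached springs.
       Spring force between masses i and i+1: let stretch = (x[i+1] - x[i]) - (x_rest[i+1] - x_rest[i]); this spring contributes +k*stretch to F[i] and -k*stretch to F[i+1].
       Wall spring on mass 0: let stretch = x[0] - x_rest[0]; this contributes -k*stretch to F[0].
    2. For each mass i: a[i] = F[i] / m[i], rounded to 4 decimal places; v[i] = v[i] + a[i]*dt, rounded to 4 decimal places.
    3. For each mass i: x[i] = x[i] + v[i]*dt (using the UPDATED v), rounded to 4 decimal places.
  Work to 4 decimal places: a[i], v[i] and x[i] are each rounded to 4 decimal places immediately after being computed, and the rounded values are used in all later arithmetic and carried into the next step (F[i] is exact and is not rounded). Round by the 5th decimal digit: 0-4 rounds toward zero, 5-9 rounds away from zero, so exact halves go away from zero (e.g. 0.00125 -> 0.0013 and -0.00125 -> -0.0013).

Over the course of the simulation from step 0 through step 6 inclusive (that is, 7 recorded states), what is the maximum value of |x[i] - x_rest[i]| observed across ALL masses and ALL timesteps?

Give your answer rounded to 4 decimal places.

Answer: 2.1719

Derivation:
Step 0: x=[5.0000 10.0000] v=[0.0000 -2.0000]
Step 1: x=[5.0000 9.0000] v=[0.0000 -2.0000]
Step 2: x=[4.7500 8.2500] v=[-0.5000 -1.5000]
Step 3: x=[4.1875 7.8750] v=[-1.1250 -0.7500]
Step 4: x=[3.5000 7.8281] v=[-1.3750 -0.0938]
Step 5: x=[3.0195 7.9492] v=[-0.9610 0.2422]
Step 6: x=[3.0166 8.0879] v=[-0.0059 0.2774]
Max displacement = 2.1719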